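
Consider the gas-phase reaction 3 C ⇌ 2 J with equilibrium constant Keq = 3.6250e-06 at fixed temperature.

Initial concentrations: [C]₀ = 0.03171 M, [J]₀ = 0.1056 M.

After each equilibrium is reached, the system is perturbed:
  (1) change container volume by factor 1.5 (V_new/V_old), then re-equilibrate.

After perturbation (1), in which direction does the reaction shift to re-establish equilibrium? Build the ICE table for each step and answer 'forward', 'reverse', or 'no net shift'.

Direction: reverse

Q₀ = 349.7 vs Keq = 3.6250e-06 ⇒ Q>K, reverse
Step 1:
                   C          J
  init       0.03171     0.1056
  Δ           0.1582    -0.1054
  eq          0.1899 1.5753e-04
  solve Keq expr → x = -0.05272; check Q = 3.6250e-06
Then change container volume by factor 1.5 (V_new/V_old).
Step 2:
                   C          J
  init        0.1266 1.0502e-04
  Δ       2.8863e-05 -1.9242e-05
  eq          0.1266 8.5775e-05
  solve Keq expr → x = -9.6208e-06; check Q = 3.6250e-06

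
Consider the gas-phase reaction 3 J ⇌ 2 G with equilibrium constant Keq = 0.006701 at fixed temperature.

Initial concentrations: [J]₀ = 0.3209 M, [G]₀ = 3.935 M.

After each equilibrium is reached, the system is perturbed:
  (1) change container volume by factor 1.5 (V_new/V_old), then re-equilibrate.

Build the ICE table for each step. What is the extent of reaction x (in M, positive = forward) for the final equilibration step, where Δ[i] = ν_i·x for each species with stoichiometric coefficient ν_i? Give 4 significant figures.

x = -0.04058 M

Q₀ = 468.6 vs Keq = 0.006701 ⇒ Q>K, reverse
Step 1:
                  J         G
  Initial    0.3209     3.935
  Change      4.573    -3.049
  Equil       4.894    0.8863
  solve Keq expr → x = -1.524; check Q = 0.006701
Then change container volume by factor 1.5 (V_new/V_old).
Step 2:
                  J         G
  Initial     3.263    0.5908
  Change     0.1218  -0.08117
  Equil       3.384    0.5097
  solve Keq expr → x = -0.04058; check Q = 0.006701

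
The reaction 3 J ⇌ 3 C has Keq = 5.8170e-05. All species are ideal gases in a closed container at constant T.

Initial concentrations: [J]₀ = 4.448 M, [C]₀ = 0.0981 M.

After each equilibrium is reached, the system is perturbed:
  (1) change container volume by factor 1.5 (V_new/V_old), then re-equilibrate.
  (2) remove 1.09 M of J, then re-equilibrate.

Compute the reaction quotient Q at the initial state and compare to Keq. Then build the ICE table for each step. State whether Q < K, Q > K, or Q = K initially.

Q₀ = 1.0728e-05 vs Keq = 5.8170e-05 ⇒ Q<K, forward
Step 1:
                    J           C
  init          4.448      0.0981
  Δ          -0.07148     0.07148
  eq            4.377      0.1696
  solve Keq expr → x = 0.02383; check Q = 5.8170e-05
Then change container volume by factor 1.5 (V_new/V_old).
Step 2:
                    J           C
  init          2.918      0.1131
  Δ                 0           0
  eq            2.918      0.1131
  solve Keq expr → x = 0; check Q = 5.8170e-05
Then remove 1.09 M of J.
Step 3:
                    J           C
  init          1.828      0.1131
  Δ           0.04066    -0.04066
  eq            1.868     0.07239
  solve Keq expr → x = -0.01355; check Q = 5.8170e-05

Q₀ = 1.0728e-05; Q < K (proceeds forward)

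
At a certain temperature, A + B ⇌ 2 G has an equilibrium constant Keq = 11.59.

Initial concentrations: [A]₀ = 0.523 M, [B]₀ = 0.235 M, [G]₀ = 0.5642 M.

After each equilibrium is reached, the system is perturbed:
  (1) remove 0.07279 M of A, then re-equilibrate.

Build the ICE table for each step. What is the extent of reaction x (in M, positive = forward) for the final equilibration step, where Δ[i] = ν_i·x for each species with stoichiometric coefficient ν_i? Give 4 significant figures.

Q₀ = 2.59 vs Keq = 11.59 ⇒ Q<K, forward
Step 1:
                  A         B         G
  Initial     0.523     0.235    0.5642
  Change    -0.1082   -0.1082    0.2165
  Equil      0.4148    0.1268    0.7807
  solve Keq expr → x = 0.1082; check Q = 11.59
Then remove 0.07279 M of A.
Step 2:
                  A         B         G
  Initial     0.342    0.1268    0.7807
  Change    0.01237   0.01237  -0.02473
  Equil      0.3543    0.1391    0.7559
  solve Keq expr → x = -0.01237; check Q = 11.59

x = -0.01237 M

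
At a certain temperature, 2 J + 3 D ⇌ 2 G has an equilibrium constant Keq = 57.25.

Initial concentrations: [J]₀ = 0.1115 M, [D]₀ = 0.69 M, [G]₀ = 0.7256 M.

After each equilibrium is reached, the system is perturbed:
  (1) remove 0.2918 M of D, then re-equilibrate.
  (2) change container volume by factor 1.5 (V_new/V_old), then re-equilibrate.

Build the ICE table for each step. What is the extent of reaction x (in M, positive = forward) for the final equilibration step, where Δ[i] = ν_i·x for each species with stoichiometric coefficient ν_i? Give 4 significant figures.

x = -0.0209 M

Q₀ = 128.9 vs Keq = 57.25 ⇒ Q>K, reverse
Step 1:
                  J         D         G
  init       0.1115      0.69    0.7256
  Δ         0.03266   0.04899  -0.03266
  eq         0.1442     0.739    0.6929
  solve Keq expr → x = -0.01633; check Q = 57.25
Then remove 0.2918 M of D.
Step 2:
                  J         D         G
  init       0.1442    0.4472    0.6929
  Δ         0.06376   0.09564  -0.06376
  eq         0.2079    0.5428    0.6292
  solve Keq expr → x = -0.03188; check Q = 57.25
Then change container volume by factor 1.5 (V_new/V_old).
Step 3:
                  J         D         G
  init       0.1386    0.3619    0.4195
  Δ          0.0418    0.0627   -0.0418
  eq         0.1804    0.4246    0.3777
  solve Keq expr → x = -0.0209; check Q = 57.25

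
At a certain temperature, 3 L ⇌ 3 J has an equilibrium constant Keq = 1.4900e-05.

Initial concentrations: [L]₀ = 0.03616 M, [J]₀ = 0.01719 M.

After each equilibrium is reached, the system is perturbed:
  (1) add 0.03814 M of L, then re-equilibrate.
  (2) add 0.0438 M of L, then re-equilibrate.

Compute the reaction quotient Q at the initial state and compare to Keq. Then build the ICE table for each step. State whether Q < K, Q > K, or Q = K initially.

Q₀ = 0.1074 vs Keq = 1.4900e-05 ⇒ Q>K, reverse
Step 1:
                   L          J
  Initial    0.03616    0.01719
  Change     0.01591   -0.01591
  Equil      0.05207   0.001281
  solve Keq expr → x = -0.005303; check Q = 1.4900e-05
Then add 0.03814 M of L.
Step 2:
                   L          J
  Initial    0.09021   0.001281
  Change  -9.1598e-04 9.1598e-04
  Equil      0.08929   0.002197
  solve Keq expr → x = 3.0533e-04; check Q = 1.4900e-05
Then add 0.0438 M of L.
Step 3:
                   L          J
  Initial     0.1331   0.002197
  Change   -0.001052   0.001052
  Equil        0.132   0.003249
  solve Keq expr → x = 3.5064e-04; check Q = 1.4900e-05

Q₀ = 0.1074; Q > K (proceeds reverse)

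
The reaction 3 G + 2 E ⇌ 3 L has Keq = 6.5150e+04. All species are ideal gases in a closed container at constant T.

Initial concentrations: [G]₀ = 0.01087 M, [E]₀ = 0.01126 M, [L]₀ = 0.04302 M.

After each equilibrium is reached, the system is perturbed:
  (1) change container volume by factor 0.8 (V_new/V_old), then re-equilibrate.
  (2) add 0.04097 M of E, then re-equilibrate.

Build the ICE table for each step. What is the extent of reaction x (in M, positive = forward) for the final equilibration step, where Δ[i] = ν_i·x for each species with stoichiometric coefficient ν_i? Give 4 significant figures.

Q₀ = 4.8893e+05 vs Keq = 6.5150e+04 ⇒ Q>K, reverse
Step 1:
                    G           E           L
  init        0.01087     0.01126     0.04302
  Δ          0.004975    0.003317   -0.004975
  eq          0.01584     0.01458     0.03805
  solve Keq expr → x = -0.001658; check Q = 6.5150e+04
Then change container volume by factor 0.8 (V_new/V_old).
Step 2:
                    G           E           L
  init        0.01981     0.01822     0.04756
  Δ         -0.001513   -0.001009    0.001513
  eq          0.01829     0.01721     0.04907
  solve Keq expr → x = 5.0437e-04; check Q = 6.5150e+04
Then add 0.04097 M of E.
Step 3:
                    G           E           L
  init        0.01829     0.05818     0.04907
  Δ         -0.008176   -0.005451    0.008176
  eq          0.01012     0.05273     0.05725
  solve Keq expr → x = 0.002725; check Q = 6.5150e+04

x = 0.002725 M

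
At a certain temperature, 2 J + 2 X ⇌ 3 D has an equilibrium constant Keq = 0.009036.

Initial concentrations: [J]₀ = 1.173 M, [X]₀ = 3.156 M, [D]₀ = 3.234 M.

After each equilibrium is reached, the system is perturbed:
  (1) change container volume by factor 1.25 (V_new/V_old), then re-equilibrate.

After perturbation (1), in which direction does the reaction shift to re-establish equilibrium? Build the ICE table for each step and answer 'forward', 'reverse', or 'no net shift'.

Direction: reverse

Q₀ = 2.468 vs Keq = 0.009036 ⇒ Q>K, reverse
Step 1:
                    J           X           D
  Initial       1.173       3.156       3.234
  Change        1.431       1.431      -2.146
  Equil         2.604       4.587       1.088
  solve Keq expr → x = -0.7153; check Q = 0.009036
Then change container volume by factor 1.25 (V_new/V_old).
Step 2:
                    J           X           D
  Initial       2.083       3.669      0.8705
  Change      0.03274     0.03274    -0.04911
  Equil         2.116       3.702      0.8214
  solve Keq expr → x = -0.01637; check Q = 0.009036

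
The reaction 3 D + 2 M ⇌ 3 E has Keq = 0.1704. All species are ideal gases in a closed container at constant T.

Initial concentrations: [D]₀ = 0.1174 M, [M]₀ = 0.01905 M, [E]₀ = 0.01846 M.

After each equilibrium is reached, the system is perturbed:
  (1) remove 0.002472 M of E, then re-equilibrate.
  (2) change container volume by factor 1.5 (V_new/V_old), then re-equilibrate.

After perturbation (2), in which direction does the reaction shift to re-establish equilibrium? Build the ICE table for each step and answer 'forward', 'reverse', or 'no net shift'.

Q₀ = 10.71 vs Keq = 0.1704 ⇒ Q>K, reverse
Step 1:
                    D           M           E
  init         0.1174     0.01905     0.01846
  Δ             0.012    0.007997      -0.012
  eq           0.1294     0.02705    0.006464
  solve Keq expr → x = -0.003999; check Q = 0.1704
Then remove 0.002472 M of E.
Step 2:
                    D           M           E
  init         0.1294     0.02705    0.003992
  Δ          -0.00214   -0.001426     0.00214
  eq           0.1273     0.02562    0.006132
  solve Keq expr → x = 7.1320e-04; check Q = 0.1704
Then change container volume by factor 1.5 (V_new/V_old).
Step 3:
                    D           M           E
  init        0.08484     0.01708    0.004088
  Δ        8.6576e-04  5.7718e-04 -8.6576e-04
  eq           0.0857     0.01766    0.003222
  solve Keq expr → x = -2.8859e-04; check Q = 0.1704

Direction: reverse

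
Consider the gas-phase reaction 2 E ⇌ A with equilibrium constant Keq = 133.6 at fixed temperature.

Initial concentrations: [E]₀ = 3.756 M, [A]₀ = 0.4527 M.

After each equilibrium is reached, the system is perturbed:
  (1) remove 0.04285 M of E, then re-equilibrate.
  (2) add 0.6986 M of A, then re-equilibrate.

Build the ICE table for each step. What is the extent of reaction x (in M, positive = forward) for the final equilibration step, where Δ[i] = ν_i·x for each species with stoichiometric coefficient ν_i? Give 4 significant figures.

x = -0.009286 M

Q₀ = 0.03209 vs Keq = 133.6 ⇒ Q<K, forward
Step 1:
                   E          A
  init         3.756     0.4527
  Δ           -3.626      1.813
  eq          0.1302      2.266
  solve Keq expr → x = 1.813; check Q = 133.6
Then remove 0.04285 M of E.
Step 2:
                   E          A
  init       0.08737      2.266
  Δ          0.04224   -0.02112
  eq          0.1296      2.244
  solve Keq expr → x = -0.02112; check Q = 133.6
Then add 0.6986 M of A.
Step 3:
                   E          A
  init        0.1296      2.943
  Δ          0.01857  -0.009286
  eq          0.1482      2.934
  solve Keq expr → x = -0.009286; check Q = 133.6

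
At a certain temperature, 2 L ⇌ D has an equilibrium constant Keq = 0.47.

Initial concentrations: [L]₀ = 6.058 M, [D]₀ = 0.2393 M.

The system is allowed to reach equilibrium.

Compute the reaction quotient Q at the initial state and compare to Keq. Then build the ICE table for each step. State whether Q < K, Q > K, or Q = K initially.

Q₀ = 0.006521; Q < K (proceeds forward)

Q₀ = 0.006521 vs Keq = 0.47 ⇒ Q<K, forward
Step 1:
                   L          D
  Initial      6.058     0.2393
  Change        -3.9       1.95
  Equil        2.158      2.189
  solve Keq expr → x = 1.95; check Q = 0.47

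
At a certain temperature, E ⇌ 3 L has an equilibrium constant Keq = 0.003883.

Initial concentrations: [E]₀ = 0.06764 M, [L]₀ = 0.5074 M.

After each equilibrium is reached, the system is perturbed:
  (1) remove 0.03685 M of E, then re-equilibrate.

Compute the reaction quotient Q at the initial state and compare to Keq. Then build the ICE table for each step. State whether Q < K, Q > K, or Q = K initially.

Q₀ = 1.931 vs Keq = 0.003883 ⇒ Q>K, reverse
Step 1:
                  E         L
  I         0.06764    0.5074
  C          0.1382   -0.4146
  E          0.2058    0.0928
  solve Keq expr → x = -0.1382; check Q = 0.003883
Then remove 0.03685 M of E.
Step 2:
                  E         L
  I           0.169    0.0928
  C        0.001863 -0.005588
  E          0.1709   0.08722
  solve Keq expr → x = -0.001863; check Q = 0.003883

Q₀ = 1.931; Q > K (proceeds reverse)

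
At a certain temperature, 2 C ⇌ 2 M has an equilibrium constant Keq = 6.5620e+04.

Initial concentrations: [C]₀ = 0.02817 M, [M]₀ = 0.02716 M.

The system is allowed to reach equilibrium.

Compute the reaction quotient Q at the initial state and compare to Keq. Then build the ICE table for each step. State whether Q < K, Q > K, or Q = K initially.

Q₀ = 0.9296; Q < K (proceeds forward)

Q₀ = 0.9296 vs Keq = 6.5620e+04 ⇒ Q<K, forward
Step 1:
                  C         M
  I         0.02817   0.02716
  C        -0.02795   0.02795
  E       2.1515e-04   0.05511
  solve Keq expr → x = 0.01398; check Q = 6.5620e+04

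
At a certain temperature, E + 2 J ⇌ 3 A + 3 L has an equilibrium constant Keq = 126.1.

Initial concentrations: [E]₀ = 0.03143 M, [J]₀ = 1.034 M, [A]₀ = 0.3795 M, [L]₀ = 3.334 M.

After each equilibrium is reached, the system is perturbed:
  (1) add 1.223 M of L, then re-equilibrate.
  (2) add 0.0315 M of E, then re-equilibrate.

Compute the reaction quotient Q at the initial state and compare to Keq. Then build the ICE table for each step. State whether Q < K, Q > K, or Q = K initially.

Q₀ = 60.28 vs Keq = 126.1 ⇒ Q<K, forward
Step 1:
                    E           J           A           L
  I           0.03143       1.034      0.3795       3.334
  C           -0.0108     -0.0216      0.0324      0.0324
  E           0.02063       1.012      0.4119       3.366
  solve Keq expr → x = 0.0108; check Q = 126.1
Then add 1.223 M of L.
Step 2:
                    E           J           A           L
  I           0.02063       1.012      0.4119       4.589
  C           0.01412     0.02823    -0.04235    -0.04235
  E           0.03475       1.041      0.3696       4.547
  solve Keq expr → x = -0.01412; check Q = 126.1
Then add 0.0315 M of E.
Step 3:
                    E           J           A           L
  I           0.06625       1.041      0.3696       4.547
  C          -0.01406    -0.02812     0.04218     0.04218
  E           0.05219       1.013      0.4117       4.589
  solve Keq expr → x = 0.01406; check Q = 126.1

Q₀ = 60.28; Q < K (proceeds forward)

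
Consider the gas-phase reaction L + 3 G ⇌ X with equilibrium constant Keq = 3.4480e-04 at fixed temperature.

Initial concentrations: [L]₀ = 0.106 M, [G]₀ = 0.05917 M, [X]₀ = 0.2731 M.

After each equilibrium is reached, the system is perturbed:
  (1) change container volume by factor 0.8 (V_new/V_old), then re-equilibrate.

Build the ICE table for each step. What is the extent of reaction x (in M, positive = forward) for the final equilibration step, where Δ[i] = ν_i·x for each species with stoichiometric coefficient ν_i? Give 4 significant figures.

x = 1.0522e-04 M

Q₀ = 1.2437e+04 vs Keq = 3.4480e-04 ⇒ Q>K, reverse
Step 1:
                    L           G           X
  init          0.106     0.05917      0.2731
  Δ             0.273       0.819      -0.273
  eq            0.379      0.8782  8.8513e-05
  solve Keq expr → x = -0.273; check Q = 3.4480e-04
Then change container volume by factor 0.8 (V_new/V_old).
Step 2:
                    L           G           X
  init         0.4738       1.098  1.1064e-04
  Δ       -1.0522e-04 -3.1566e-04  1.0522e-04
  eq           0.4737       1.097  2.1586e-04
  solve Keq expr → x = 1.0522e-04; check Q = 3.4480e-04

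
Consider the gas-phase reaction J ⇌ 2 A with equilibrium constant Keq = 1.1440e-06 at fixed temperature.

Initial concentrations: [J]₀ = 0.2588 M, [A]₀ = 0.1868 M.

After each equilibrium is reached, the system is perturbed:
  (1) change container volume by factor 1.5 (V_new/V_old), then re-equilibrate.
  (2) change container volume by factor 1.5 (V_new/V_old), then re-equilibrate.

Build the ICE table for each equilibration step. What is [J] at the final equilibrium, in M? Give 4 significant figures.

[J]_eq = 0.1563 M

Q₀ = 0.1348 vs Keq = 1.1440e-06 ⇒ Q>K, reverse
Step 1:
                  J         A
  I          0.2588    0.1868
  C         0.09308   -0.1862
  E          0.3519 6.3447e-04
  solve Keq expr → x = -0.09308; check Q = 1.1440e-06
Then change container volume by factor 1.5 (V_new/V_old).
Step 2:
                  J         A
  I          0.2346 4.2298e-04
  C       -4.7505e-05 9.5010e-05
  E          0.2345 5.1799e-04
  solve Keq expr → x = 4.7505e-05; check Q = 1.1440e-06
Then change container volume by factor 1.5 (V_new/V_old).
Step 3:
                  J         A
  I          0.1564 3.4533e-04
  C       -3.8779e-05 7.7558e-05
  E          0.1563 4.2289e-04
  solve Keq expr → x = 3.8779e-05; check Q = 1.1440e-06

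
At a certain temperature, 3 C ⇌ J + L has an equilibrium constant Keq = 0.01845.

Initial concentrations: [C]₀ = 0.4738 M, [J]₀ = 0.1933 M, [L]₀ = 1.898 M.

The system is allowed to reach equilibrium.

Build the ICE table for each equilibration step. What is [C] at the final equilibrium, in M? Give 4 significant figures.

[C]_eq = 1.02 M

Q₀ = 3.449 vs Keq = 0.01845 ⇒ Q>K, reverse
Step 1:
                  C         J         L
  I          0.4738    0.1933     1.898
  C          0.5457   -0.1819   -0.1819
  E            1.02   0.01139     1.716
  solve Keq expr → x = -0.1819; check Q = 0.01845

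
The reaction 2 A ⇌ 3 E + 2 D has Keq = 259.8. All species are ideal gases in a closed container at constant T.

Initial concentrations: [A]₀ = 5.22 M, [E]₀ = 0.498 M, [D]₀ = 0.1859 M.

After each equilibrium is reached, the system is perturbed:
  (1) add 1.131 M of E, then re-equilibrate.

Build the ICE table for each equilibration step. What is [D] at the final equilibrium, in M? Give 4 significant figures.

Q₀ = 1.5664e-04 vs Keq = 259.8 ⇒ Q<K, forward
Step 1:
                  A         E         D
  init         5.22     0.498    0.1859
  Δ          -3.004     4.506     3.004
  eq          2.216     5.004      3.19
  solve Keq expr → x = 1.502; check Q = 259.8
Then add 1.131 M of E.
Step 2:
                  A         E         D
  init        2.216     6.135      3.19
  Δ          0.2698   -0.4047   -0.2698
  eq          2.486     5.731      2.92
  solve Keq expr → x = -0.1349; check Q = 259.8

[D]_eq = 2.92 M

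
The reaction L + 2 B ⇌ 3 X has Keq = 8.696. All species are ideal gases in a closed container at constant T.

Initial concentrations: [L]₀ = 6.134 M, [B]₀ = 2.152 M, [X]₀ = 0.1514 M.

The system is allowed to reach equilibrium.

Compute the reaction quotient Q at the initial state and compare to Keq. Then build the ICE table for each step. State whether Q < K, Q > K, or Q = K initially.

Q₀ = 1.2217e-04 vs Keq = 8.696 ⇒ Q<K, forward
Step 1:
                  L         B         X
  Initial     6.134     2.152    0.1514
  Change    -0.7851     -1.57     2.355
  Equil       5.349    0.5819     2.507
  solve Keq expr → x = 0.7851; check Q = 8.696

Q₀ = 1.2217e-04; Q < K (proceeds forward)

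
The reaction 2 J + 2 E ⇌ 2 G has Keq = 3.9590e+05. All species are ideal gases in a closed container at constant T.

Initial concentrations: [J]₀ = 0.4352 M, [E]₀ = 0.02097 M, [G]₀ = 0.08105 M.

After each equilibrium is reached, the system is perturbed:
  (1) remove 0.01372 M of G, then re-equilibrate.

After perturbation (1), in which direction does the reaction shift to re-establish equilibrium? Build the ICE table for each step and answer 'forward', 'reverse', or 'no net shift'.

Direction: forward

Q₀ = 78.87 vs Keq = 3.9590e+05 ⇒ Q<K, forward
Step 1:
                    J           E           G
  I            0.4352     0.02097     0.08105
  C          -0.02058    -0.02058     0.02058
  E            0.4146  3.8957e-04      0.1016
  solve Keq expr → x = 0.01029; check Q = 3.9590e+05
Then remove 0.01372 M of G.
Step 2:
                    J           E           G
  I            0.4146  3.8957e-04     0.08791
  C       -5.2348e-05 -5.2348e-05  5.2348e-05
  E            0.4146  3.3722e-04     0.08796
  solve Keq expr → x = 2.6174e-05; check Q = 3.9590e+05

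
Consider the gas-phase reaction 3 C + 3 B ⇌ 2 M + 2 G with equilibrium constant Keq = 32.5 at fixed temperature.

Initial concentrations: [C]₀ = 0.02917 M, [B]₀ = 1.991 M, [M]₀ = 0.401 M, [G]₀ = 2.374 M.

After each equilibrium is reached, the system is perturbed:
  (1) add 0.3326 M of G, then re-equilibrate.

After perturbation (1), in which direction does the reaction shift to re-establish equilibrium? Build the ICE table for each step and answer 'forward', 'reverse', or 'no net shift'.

Direction: reverse

Q₀ = 4626 vs Keq = 32.5 ⇒ Q>K, reverse
Step 1:
                   C          B          M          G
  init       0.02917      1.991      0.401      2.374
  Δ          0.09751    0.09751   -0.06501   -0.06501
  eq          0.1267      2.089      0.336      2.309
  solve Keq expr → x = -0.0325; check Q = 32.5
Then add 0.3326 M of G.
Step 2:
                   C          B          M          G
  init        0.1267      2.089      0.336      2.642
  Δ         0.009347   0.009347  -0.006232  -0.006232
  eq           0.136      2.098     0.3298      2.635
  solve Keq expr → x = -0.003116; check Q = 32.5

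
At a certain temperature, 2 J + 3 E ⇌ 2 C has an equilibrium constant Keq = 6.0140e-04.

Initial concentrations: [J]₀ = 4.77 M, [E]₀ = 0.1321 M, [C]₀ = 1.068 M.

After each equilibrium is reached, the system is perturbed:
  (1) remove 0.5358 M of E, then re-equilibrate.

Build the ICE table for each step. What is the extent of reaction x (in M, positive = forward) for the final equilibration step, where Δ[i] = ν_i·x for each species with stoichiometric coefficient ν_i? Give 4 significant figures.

Q₀ = 21.75 vs Keq = 6.0140e-04 ⇒ Q>K, reverse
Step 1:
                    J           E           C
  init           4.77      0.1321       1.068
  Δ            0.8414       1.262     -0.8414
  eq            5.611       1.394      0.2266
  solve Keq expr → x = -0.4207; check Q = 6.0140e-04
Then remove 0.5358 M of E.
Step 2:
                    J           E           C
  init          5.611      0.8585      0.2266
  Δ           0.08858      0.1329    -0.08858
  eq              5.7      0.9913       0.138
  solve Keq expr → x = -0.04429; check Q = 6.0140e-04

x = -0.04429 M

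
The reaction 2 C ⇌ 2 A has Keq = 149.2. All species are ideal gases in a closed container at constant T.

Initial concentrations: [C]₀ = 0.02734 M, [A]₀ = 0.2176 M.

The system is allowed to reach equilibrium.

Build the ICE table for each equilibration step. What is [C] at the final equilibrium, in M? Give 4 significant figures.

[C]_eq = 0.01854 M

Q₀ = 63.35 vs Keq = 149.2 ⇒ Q<K, forward
Step 1:
                   C          A
  init       0.02734     0.2176
  Δ        -0.008805   0.008805
  eq         0.01854     0.2264
  solve Keq expr → x = 0.004402; check Q = 149.2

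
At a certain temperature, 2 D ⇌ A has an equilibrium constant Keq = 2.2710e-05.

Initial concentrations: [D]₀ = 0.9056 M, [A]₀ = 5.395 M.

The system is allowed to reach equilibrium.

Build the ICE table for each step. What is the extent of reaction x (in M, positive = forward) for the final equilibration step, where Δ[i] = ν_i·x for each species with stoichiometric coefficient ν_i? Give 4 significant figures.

Q₀ = 6.578 vs Keq = 2.2710e-05 ⇒ Q>K, reverse
Step 1:
                    D           A
  Initial      0.9056       5.395
  Change        10.78      -5.392
  Equil         11.69    0.003103
  solve Keq expr → x = -5.392; check Q = 2.2710e-05

x = -5.392 M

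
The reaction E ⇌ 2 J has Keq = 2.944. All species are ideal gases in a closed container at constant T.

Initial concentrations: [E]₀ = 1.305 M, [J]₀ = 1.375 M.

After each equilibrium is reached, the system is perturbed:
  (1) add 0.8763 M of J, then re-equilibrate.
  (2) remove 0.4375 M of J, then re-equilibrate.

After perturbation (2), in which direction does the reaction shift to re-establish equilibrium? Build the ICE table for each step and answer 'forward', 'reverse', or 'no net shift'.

Q₀ = 1.449 vs Keq = 2.944 ⇒ Q<K, forward
Step 1:
                    E           J
  I             1.305       1.375
  C           -0.2102      0.4203
  E             1.095       1.795
  solve Keq expr → x = 0.2102; check Q = 2.944
Then add 0.8763 M of J.
Step 2:
                    E           J
  I             1.095       2.672
  C            0.3166     -0.6332
  E             1.411       2.038
  solve Keq expr → x = -0.3166; check Q = 2.944
Then remove 0.4375 M of J.
Step 3:
                    E           J
  I             1.411       1.601
  C           -0.1595      0.3189
  E             1.252        1.92
  solve Keq expr → x = 0.1595; check Q = 2.944

Direction: forward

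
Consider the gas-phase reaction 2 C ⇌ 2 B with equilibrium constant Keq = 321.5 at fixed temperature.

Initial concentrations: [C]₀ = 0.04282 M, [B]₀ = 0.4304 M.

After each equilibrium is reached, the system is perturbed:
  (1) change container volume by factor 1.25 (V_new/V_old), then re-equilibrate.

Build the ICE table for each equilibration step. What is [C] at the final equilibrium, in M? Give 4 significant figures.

[C]_eq = 0.02 M

Q₀ = 101 vs Keq = 321.5 ⇒ Q<K, forward
Step 1:
                   C          B
  Initial    0.04282     0.4304
  Change    -0.01782    0.01782
  Equil        0.025     0.4482
  solve Keq expr → x = 0.008911; check Q = 321.5
Then change container volume by factor 1.25 (V_new/V_old).
Step 2:
                   C          B
  Initial       0.02     0.3586
  Change           0          0
  Equil         0.02     0.3586
  solve Keq expr → x = 0; check Q = 321.5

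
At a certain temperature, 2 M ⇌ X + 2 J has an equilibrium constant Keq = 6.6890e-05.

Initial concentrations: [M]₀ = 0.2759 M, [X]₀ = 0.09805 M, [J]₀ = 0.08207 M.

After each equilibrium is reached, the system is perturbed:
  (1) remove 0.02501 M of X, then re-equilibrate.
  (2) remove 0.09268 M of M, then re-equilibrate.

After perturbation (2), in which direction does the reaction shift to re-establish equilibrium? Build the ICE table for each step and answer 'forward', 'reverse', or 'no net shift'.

Q₀ = 0.008676 vs Keq = 6.6890e-05 ⇒ Q>K, reverse
Step 1:
                   M          X          J
  init        0.2759    0.09805    0.08207
  Δ          0.07075   -0.03537   -0.07075
  eq          0.3466    0.06268    0.01132
  solve Keq expr → x = -0.03537; check Q = 6.6890e-05
Then remove 0.02501 M of X.
Step 2:
                   M          X          J
  init        0.3466    0.03767    0.01132
  Δ        -0.002891   0.001446   0.002891
  eq          0.3438    0.03911    0.01422
  solve Keq expr → x = 0.001446; check Q = 6.6890e-05
Then remove 0.09268 M of M.
Step 3:
                   M          X          J
  init        0.2511    0.03911    0.01422
  Δ          0.00345  -0.001725   -0.00345
  eq          0.2545    0.03739    0.01077
  solve Keq expr → x = -0.001725; check Q = 6.6890e-05

Direction: reverse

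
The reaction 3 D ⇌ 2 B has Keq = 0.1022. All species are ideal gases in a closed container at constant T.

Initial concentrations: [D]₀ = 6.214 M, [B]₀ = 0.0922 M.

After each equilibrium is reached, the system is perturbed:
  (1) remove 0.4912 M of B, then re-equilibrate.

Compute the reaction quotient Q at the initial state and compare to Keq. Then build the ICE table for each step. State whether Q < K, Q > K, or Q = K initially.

Q₀ = 3.5428e-05 vs Keq = 0.1022 ⇒ Q<K, forward
Step 1:
                  D         B
  Initial     6.214    0.0922
  Change     -2.837     1.891
  Equil       3.377     1.984
  solve Keq expr → x = 0.9457; check Q = 0.1022
Then remove 0.4912 M of B.
Step 2:
                  D         B
  Initial     3.377     1.492
  Change    -0.3218    0.2145
  Equil       3.055     1.707
  solve Keq expr → x = 0.1073; check Q = 0.1022

Q₀ = 3.5428e-05; Q < K (proceeds forward)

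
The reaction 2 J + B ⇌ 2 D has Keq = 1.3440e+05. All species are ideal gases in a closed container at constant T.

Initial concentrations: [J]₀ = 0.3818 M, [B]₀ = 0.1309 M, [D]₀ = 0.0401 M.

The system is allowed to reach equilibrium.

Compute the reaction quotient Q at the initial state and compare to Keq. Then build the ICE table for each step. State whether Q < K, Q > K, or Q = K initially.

Q₀ = 0.08427; Q < K (proceeds forward)

Q₀ = 0.08427 vs Keq = 1.3440e+05 ⇒ Q<K, forward
Step 1:
                   J          B          D
  I           0.3818     0.1309     0.0401
  C          -0.2617    -0.1309     0.2617
  E           0.1201 4.6991e-05     0.3018
  solve Keq expr → x = 0.1309; check Q = 1.3440e+05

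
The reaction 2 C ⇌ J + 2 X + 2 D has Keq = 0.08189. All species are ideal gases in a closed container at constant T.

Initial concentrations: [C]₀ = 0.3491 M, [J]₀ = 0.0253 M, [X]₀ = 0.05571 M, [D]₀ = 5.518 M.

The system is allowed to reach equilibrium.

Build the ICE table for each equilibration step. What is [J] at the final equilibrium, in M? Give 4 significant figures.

[J]_eq = 0.03926 M

Q₀ = 0.01962 vs Keq = 0.08189 ⇒ Q<K, forward
Step 1:
                   C          J          X          D
  I           0.3491     0.0253    0.05571      5.518
  C         -0.02793    0.01396    0.02793    0.02793
  E           0.3212    0.03926    0.08364      5.546
  solve Keq expr → x = 0.01396; check Q = 0.08189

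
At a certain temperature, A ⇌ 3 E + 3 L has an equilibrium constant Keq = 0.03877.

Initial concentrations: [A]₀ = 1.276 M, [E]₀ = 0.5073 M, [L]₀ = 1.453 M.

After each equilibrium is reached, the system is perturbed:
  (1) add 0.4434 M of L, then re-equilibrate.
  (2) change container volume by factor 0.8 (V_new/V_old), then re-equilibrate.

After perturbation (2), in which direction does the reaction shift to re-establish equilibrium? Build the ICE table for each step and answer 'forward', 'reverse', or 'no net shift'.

Direction: reverse

Q₀ = 0.3139 vs Keq = 0.03877 ⇒ Q>K, reverse
Step 1:
                   A          E          L
  I            1.276     0.5073      1.453
  C          0.06912    -0.2074    -0.2074
  E            1.345     0.2999      1.246
  solve Keq expr → x = -0.06912; check Q = 0.03877
Then add 0.4434 M of L.
Step 2:
                   A          E          L
  I            1.345     0.2999      1.689
  C          0.02272   -0.06815   -0.06815
  E            1.368     0.2318      1.621
  solve Keq expr → x = -0.02272; check Q = 0.03877
Then change container volume by factor 0.8 (V_new/V_old).
Step 3:
                   A          E          L
  I             1.71     0.2897      2.026
  C          0.02687   -0.08062   -0.08062
  E            1.737     0.2091      1.945
  solve Keq expr → x = -0.02687; check Q = 0.03877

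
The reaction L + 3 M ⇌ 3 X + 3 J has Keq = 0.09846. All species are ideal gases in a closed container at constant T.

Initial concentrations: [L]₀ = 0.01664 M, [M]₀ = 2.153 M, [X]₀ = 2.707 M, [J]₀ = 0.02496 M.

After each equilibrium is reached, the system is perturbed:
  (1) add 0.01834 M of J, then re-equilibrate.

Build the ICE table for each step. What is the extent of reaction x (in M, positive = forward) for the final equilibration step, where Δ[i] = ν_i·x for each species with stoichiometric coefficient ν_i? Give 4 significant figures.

x = -0.002726 M

Q₀ = 0.001857 vs Keq = 0.09846 ⇒ Q<K, forward
Step 1:
                    L           M           X           J
  I           0.01664       2.153       2.707     0.02496
  C          -0.01179    -0.03538     0.03538     0.03538
  E          0.004846       2.118       2.742     0.06034
  solve Keq expr → x = 0.01179; check Q = 0.09846
Then add 0.01834 M of J.
Step 2:
                    L           M           X           J
  I          0.004846       2.118       2.742     0.07868
  C          0.002726    0.008179   -0.008179   -0.008179
  E          0.007573       2.126       2.734      0.0705
  solve Keq expr → x = -0.002726; check Q = 0.09846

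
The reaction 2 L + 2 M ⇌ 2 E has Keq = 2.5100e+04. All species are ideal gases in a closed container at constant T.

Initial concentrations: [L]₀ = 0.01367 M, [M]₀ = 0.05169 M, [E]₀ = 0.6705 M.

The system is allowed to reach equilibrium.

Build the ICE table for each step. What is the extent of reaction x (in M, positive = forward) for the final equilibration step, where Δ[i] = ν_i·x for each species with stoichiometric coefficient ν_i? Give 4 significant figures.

x = -0.01676 M

Q₀ = 9.0042e+05 vs Keq = 2.5100e+04 ⇒ Q>K, reverse
Step 1:
                   L          M          E
  Initial    0.01367    0.05169     0.6705
  Change     0.03352    0.03352   -0.03352
  Equil      0.04719    0.08521      0.637
  solve Keq expr → x = -0.01676; check Q = 2.5100e+04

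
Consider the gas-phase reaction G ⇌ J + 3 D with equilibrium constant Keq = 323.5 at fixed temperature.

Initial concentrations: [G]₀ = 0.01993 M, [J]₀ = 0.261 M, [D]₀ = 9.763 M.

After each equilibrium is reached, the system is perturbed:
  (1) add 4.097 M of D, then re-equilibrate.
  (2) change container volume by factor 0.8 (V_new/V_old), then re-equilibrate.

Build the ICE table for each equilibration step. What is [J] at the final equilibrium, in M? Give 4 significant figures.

Q₀ = 1.2187e+04 vs Keq = 323.5 ⇒ Q>K, reverse
Step 1:
                    G           J           D
  init        0.01993       0.261       9.763
  Δ             0.179      -0.179     -0.5371
  eq            0.199     0.08196       9.226
  solve Keq expr → x = -0.179; check Q = 323.5
Then add 4.097 M of D.
Step 2:
                    G           J           D
  init          0.199     0.08196       13.32
  Δ           0.04719    -0.04719     -0.1416
  eq           0.2462     0.03477       13.18
  solve Keq expr → x = -0.04719; check Q = 323.5
Then change container volume by factor 0.8 (V_new/V_old).
Step 3:
                    G           J           D
  init         0.3077     0.04346       16.48
  Δ           0.01954    -0.01954    -0.05863
  eq           0.3272     0.02392       16.42
  solve Keq expr → x = -0.01954; check Q = 323.5

[J]_eq = 0.02392 M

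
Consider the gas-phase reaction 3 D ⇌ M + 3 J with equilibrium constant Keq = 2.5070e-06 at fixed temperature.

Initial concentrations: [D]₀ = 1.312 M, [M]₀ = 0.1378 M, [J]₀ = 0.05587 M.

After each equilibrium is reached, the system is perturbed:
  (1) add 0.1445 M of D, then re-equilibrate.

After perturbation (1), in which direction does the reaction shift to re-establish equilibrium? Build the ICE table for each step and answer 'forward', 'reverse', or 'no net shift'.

Direction: forward

Q₀ = 1.0641e-05 vs Keq = 2.5070e-06 ⇒ Q>K, reverse
Step 1:
                   D          M          J
  init         1.312     0.1378    0.05587
  Δ          0.02024  -0.006747   -0.02024
  eq           1.332     0.1311    0.03563
  solve Keq expr → x = -0.006747; check Q = 2.5070e-06
Then add 0.1445 M of D.
Step 2:
                   D          M          J
  init         1.477     0.1311    0.03563
  Δ        -0.003646   0.001215   0.003646
  eq           1.473     0.1323    0.03928
  solve Keq expr → x = 0.001215; check Q = 2.5070e-06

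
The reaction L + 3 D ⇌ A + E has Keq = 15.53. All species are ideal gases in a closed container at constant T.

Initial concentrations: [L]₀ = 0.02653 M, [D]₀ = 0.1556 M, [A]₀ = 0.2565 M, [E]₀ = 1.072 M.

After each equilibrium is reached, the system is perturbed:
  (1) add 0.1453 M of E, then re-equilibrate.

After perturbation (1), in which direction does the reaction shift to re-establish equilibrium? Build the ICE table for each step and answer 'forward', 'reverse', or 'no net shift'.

Direction: reverse

Q₀ = 2751 vs Keq = 15.53 ⇒ Q>K, reverse
Step 1:
                    L           D           A           E
  Initial     0.02653      0.1556      0.2565       1.072
  Change      0.09436      0.2831    -0.09436    -0.09436
  Equil        0.1209      0.4387      0.1621      0.9776
  solve Keq expr → x = -0.09436; check Q = 15.53
Then add 0.1453 M of E.
Step 2:
                    L           D           A           E
  Initial      0.1209      0.4387      0.1621       1.123
  Change     0.003901      0.0117   -0.003901   -0.003901
  Equil        0.1248      0.4504      0.1582       1.119
  solve Keq expr → x = -0.003901; check Q = 15.53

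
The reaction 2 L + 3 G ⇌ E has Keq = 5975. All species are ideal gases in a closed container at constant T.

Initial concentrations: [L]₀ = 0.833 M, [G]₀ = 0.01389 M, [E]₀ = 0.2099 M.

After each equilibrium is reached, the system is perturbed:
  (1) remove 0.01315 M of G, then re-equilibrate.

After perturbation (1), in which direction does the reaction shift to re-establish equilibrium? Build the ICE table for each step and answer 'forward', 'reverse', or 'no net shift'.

Q₀ = 1.1288e+05 vs Keq = 5975 ⇒ Q>K, reverse
Step 1:
                   L          G          E
  init         0.833    0.01389     0.2099
  Δ          0.01482    0.02224  -0.007412
  eq          0.8478    0.03613     0.2025
  solve Keq expr → x = -0.007412; check Q = 5975
Then remove 0.01315 M of G.
Step 2:
                   L          G          E
  init        0.8478    0.02298     0.2025
  Δ         0.008441    0.01266   -0.00422
  eq          0.8563    0.03564     0.1983
  solve Keq expr → x = -0.00422; check Q = 5975

Direction: reverse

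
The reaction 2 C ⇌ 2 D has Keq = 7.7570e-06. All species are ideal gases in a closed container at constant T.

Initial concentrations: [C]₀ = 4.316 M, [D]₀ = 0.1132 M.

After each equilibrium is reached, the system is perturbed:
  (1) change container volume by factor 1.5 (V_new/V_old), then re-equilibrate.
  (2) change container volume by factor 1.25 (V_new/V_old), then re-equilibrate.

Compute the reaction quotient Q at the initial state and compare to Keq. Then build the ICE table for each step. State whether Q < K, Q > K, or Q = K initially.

Q₀ = 6.8791e-04; Q > K (proceeds reverse)

Q₀ = 6.8791e-04 vs Keq = 7.7570e-06 ⇒ Q>K, reverse
Step 1:
                  C         D
  init        4.316    0.1132
  Δ          0.1009   -0.1009
  eq          4.417    0.0123
  solve Keq expr → x = -0.05045; check Q = 7.7570e-06
Then change container volume by factor 1.5 (V_new/V_old).
Step 2:
                  C         D
  init        2.945  0.008201
  Δ               0         0
  eq          2.945  0.008201
  solve Keq expr → x = 0; check Q = 7.7570e-06
Then change container volume by factor 1.25 (V_new/V_old).
Step 3:
                  C         D
  init        2.356  0.006561
  Δ               0         0
  eq          2.356  0.006561
  solve Keq expr → x = 0; check Q = 7.7570e-06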